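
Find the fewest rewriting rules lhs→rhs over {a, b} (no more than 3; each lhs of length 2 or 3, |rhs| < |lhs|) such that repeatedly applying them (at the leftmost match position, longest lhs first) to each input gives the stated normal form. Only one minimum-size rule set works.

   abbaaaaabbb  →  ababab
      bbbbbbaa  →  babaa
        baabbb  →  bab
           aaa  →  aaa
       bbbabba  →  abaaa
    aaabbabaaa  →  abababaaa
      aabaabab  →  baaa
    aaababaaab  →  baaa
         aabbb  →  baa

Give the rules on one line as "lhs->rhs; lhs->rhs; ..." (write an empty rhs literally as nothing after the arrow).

aab->ba; bb->a

  | abbaaaaabbb => aaaaaaabbb => aaaaababb => aaabaabb => abaaabb => ababab
  | bbbbbbaa => abbbbaa => aabbaa => babaa
  | baabbb => bbabb => aabb => bab
  | aaa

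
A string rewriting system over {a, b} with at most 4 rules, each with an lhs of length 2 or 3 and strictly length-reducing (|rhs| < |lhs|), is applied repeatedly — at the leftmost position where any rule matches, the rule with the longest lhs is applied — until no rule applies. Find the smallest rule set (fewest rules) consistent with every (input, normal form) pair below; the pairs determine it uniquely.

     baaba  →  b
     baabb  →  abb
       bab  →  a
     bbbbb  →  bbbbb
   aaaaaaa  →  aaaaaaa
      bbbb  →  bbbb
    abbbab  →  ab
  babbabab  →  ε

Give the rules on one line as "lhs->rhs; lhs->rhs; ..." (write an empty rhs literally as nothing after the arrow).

aba->b; ba->; bab->a

  | baaba => aba => b
  | baabb => abb
  | bab => a
  | bbbbb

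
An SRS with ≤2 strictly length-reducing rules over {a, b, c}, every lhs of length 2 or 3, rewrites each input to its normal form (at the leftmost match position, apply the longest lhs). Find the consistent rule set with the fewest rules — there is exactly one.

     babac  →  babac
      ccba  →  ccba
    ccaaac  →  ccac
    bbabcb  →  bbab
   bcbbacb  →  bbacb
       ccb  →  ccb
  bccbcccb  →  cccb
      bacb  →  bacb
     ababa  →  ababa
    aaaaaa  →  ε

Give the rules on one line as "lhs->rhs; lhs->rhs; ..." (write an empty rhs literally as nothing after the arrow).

  | babac
  | ccba
  | ccaaac => ccac
  | bbabcb => bbab

aa->; bc->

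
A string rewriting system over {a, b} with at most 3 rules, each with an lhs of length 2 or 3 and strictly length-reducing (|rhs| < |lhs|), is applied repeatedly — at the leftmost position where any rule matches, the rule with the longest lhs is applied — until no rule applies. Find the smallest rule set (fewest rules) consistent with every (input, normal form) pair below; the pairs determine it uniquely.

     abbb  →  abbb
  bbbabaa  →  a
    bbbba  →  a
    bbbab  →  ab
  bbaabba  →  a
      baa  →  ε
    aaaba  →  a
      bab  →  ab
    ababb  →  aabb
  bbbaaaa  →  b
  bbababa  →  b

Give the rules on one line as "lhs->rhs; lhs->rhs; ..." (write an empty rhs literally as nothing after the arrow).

aaa->b; ba->a; baa->

  | abbb
  | bbbabaa => bbabaa => babaa => abaa => a
  | bbbba => bbba => bba => ba => a
  | bbbab => bbab => bab => ab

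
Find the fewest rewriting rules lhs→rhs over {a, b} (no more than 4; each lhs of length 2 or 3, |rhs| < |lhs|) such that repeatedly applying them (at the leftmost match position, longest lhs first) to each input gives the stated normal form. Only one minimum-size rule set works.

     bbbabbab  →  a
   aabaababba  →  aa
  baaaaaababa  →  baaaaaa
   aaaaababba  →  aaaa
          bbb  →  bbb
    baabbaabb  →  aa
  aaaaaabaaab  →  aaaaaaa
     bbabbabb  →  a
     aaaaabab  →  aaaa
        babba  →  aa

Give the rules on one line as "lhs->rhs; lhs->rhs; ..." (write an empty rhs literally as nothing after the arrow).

ab->; bab->aa; bba->a

  | bbbabbab => babbab => aabab => aab => a
  | aabaababba => aaababba => aaabba => aaba => aa
  | baaaaaababa => baaaaaaba => baaaaaa
  | aaaaababba => aaaaabba => aaaaba => aaaa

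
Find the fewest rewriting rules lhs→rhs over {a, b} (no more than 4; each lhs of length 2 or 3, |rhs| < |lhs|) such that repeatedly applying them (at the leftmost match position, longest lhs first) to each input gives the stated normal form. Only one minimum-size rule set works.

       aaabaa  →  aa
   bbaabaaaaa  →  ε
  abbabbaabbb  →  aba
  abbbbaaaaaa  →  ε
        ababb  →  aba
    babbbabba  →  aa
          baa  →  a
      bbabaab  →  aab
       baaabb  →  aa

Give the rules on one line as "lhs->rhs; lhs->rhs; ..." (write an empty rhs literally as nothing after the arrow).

aaa->bb; baa->a; bb->; bbb->ba

  | aaabaa => bbbaa => baaa => aa
  | bbaabaaaaa => aabaaaaa => aaaaaa => bbaaa => aaa => bb => ε
  | abbabbaabbb => aabbaabbb => aaaabbb => bbabbb => abbb => aba
  | abbbbaaaaaa => ababaaaaaa => abaaaaaa => aaaaaa => bbaaa => aaa => bb => ε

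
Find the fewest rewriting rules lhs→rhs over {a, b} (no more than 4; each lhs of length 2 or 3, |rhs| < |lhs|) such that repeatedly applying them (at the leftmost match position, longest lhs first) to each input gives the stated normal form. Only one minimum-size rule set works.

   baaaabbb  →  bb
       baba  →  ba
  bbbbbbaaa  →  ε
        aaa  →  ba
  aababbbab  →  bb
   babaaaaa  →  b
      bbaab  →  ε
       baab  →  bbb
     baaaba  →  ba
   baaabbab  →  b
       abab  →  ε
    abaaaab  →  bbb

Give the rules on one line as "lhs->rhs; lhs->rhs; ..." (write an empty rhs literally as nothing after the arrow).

aa->b; ab->; bba->

  | baaaabbb => bbaabbb => abbb => bb
  | baba => ba
  | bbbbbbaaa => bbbbaa => bba => ε
  | aaa => ba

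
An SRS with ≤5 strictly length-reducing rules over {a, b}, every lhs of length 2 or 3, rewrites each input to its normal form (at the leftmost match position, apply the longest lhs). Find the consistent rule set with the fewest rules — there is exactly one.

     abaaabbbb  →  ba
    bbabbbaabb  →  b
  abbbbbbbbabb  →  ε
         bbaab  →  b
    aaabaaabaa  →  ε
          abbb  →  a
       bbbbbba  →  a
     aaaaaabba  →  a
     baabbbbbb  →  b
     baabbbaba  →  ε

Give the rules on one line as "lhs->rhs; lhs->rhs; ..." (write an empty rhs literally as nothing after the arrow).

aa->; aaa->b; ab->a; bb->

  | abaaabbbb => aaaabbbb => babbbb => babbb => babb => bab => ba
  | bbabbbaabb => abbbaabb => abbaabb => abaabb => aaabb => bbb => b
  | abbbbbbbbabb => abbbbbbbabb => abbbbbbabb => abbbbbabb => abbbbabb => abbbabb => abbabb => ababb => aabb => bb => ε
  | bbaab => aab => b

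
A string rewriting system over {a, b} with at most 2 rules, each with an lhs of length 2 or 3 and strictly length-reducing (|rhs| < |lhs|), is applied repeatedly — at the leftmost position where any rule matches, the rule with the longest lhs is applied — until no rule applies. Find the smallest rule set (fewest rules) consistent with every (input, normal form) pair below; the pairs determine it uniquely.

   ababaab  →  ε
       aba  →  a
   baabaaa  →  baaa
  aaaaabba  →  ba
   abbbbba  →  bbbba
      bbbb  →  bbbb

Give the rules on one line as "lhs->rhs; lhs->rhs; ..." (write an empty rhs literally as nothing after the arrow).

aab->ab; ab->

  | ababaab => abaab => aab => ab => ε
  | aba => a
  | baabaaa => babaaa => baaa
  | aaaaabba => aaaabba => aaabba => aabba => abba => ba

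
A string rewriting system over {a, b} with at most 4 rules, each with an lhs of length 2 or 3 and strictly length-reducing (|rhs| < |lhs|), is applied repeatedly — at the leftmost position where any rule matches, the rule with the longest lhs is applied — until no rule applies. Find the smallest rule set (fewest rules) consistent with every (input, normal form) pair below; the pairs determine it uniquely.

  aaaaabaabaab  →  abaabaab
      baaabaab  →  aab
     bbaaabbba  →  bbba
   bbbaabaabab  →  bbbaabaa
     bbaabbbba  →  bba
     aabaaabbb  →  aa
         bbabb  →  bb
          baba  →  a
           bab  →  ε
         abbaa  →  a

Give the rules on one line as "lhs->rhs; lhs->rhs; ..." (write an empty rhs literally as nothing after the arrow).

  | aaaaabaabaab => aaabaabaab => abaabaab
  | baaabaab => babaab => aab
  | bbaaabbba => bbabbba => bbba
  | bbbaabaabab => bbbaabaa

aaa->a; abb->a; bab->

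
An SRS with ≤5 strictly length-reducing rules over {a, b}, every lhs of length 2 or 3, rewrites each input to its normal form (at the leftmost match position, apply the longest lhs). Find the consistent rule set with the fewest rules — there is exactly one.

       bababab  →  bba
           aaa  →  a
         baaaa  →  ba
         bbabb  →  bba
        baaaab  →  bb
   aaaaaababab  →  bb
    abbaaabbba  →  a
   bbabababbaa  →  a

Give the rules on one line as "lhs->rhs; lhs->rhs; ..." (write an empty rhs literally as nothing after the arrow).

aa->a; aab->b; ab->a; bbb->

  | bababab => baabab => bbab => bba
  | aaa => aa => a
  | baaaa => baaa => baa => ba
  | bbabb => bbab => bba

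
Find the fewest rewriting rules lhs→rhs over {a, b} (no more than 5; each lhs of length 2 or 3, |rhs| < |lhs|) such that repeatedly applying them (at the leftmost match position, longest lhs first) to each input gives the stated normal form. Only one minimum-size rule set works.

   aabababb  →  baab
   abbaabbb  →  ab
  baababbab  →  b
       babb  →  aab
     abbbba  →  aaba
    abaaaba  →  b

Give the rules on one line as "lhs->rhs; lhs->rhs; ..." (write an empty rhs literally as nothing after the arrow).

  | aabababb => aaaaabb => baabb => baab
  | abbaabbb => abaabbb => abaaa => abb => ab
  | baababbab => baaaabab => bbabab => babab => aaab => bb => b
  | babb => aab

aaa->b; bab->aa; bb->b; bbb->a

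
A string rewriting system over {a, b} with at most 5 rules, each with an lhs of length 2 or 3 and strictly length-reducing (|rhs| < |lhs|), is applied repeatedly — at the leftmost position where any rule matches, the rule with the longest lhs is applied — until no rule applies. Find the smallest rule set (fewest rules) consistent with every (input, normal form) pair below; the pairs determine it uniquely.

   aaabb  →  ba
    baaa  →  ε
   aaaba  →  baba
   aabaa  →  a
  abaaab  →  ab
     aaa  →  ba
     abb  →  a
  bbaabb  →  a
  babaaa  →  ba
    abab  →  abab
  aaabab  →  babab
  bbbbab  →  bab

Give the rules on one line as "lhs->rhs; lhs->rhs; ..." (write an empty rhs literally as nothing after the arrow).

aa->b; bb->; bba->; bbb->

  | aaabb => babb => ba
  | baaa => bba => ε
  | aaaba => baba
  | aabaa => bbaa => a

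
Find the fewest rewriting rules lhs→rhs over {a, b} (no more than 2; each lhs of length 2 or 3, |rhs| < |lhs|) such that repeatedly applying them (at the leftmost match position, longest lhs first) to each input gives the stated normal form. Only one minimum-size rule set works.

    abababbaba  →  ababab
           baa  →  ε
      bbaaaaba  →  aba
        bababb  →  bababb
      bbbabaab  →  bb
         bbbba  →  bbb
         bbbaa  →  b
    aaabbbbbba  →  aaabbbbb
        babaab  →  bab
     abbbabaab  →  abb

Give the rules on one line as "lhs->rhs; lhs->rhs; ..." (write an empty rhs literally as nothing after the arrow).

  | abababbaba => abababba => ababab
  | baa => ε
  | bbaaaaba => baaaba => aba
  | bababb

baa->; bba->b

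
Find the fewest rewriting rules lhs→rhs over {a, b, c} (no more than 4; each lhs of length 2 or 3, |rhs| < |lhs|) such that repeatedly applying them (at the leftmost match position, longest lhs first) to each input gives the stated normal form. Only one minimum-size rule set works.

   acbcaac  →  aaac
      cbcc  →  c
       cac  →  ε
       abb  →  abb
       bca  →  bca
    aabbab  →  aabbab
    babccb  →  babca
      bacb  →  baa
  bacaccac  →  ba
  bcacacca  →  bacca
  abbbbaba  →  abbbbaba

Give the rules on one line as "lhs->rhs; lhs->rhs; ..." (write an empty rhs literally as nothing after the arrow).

cac->; cb->a; cbc->

  | acbcaac => aaac
  | cbcc => c
  | cac => ε
  | abb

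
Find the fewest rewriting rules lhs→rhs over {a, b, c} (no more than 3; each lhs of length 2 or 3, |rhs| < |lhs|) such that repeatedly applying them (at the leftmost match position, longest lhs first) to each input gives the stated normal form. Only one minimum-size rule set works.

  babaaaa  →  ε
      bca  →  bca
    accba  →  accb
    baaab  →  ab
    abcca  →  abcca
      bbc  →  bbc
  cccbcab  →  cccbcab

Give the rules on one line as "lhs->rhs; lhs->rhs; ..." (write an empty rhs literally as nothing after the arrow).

ba->b; baa->

  | babaaaa => bbaaaa => baa => ε
  | bca
  | accba => accb
  | baaab => ab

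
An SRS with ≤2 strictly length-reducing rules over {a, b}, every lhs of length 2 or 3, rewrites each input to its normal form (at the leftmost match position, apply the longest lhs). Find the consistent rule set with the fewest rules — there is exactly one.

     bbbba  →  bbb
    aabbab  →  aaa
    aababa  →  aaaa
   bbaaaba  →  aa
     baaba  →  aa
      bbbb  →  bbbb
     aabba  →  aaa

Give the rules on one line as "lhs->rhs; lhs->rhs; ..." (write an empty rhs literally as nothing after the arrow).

  | bbbba => bbb
  | aabbab => aabab => aaab => aaa
  | aababa => aaaba => aaaa
  | bbaaaba => baaba => aba => aa

ab->a; ba->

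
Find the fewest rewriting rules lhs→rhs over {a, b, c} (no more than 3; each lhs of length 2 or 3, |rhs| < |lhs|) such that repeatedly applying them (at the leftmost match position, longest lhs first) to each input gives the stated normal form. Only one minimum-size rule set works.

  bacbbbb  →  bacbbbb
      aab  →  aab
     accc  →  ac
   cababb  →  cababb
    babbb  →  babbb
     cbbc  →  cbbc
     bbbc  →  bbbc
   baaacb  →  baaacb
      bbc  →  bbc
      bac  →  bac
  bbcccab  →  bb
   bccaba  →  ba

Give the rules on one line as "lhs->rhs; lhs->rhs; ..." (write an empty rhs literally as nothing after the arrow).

  | bacbbbb
  | aab
  | accc => acc => ac
  | cababb

bca->; cc->c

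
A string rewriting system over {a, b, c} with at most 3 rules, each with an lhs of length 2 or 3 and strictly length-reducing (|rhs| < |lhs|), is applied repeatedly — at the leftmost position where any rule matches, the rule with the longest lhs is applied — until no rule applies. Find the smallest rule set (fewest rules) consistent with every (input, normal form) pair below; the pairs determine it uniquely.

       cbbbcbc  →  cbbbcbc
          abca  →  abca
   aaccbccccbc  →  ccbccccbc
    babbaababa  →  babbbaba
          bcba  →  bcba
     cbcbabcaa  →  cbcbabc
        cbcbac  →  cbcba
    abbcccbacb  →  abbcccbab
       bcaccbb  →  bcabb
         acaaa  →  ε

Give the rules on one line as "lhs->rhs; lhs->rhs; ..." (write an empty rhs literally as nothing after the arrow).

  | cbbbcbc
  | abca
  | aaccbccccbc => ccbccccbc
  | babbaababa => babbbaba

aa->; ac->a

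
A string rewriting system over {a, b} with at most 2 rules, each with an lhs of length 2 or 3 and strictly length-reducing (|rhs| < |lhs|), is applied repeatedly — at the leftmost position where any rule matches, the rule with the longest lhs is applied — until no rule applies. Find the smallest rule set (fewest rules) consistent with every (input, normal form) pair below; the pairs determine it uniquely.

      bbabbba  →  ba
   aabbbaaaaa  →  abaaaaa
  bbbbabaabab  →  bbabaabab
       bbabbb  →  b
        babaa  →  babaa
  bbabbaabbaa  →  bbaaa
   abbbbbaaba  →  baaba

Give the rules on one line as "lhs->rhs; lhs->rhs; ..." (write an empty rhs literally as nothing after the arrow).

abb->; bbb->b

  | bbabbba => bbba => ba
  | aabbbaaaaa => abaaaaa
  | bbbbabaabab => bbabaabab
  | bbabbb => bbb => b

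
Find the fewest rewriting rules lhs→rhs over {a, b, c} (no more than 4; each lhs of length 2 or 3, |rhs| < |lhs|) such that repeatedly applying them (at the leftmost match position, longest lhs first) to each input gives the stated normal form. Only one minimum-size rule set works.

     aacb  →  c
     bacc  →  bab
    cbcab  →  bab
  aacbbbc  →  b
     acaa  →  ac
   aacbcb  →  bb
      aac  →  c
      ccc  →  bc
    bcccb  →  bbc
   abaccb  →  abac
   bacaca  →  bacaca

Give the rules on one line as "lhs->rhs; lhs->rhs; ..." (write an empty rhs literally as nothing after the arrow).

aa->; abb->ac; cb->c; cc->b

  | aacb => cb => c
  | bacc => bab
  | cbcab => ccab => bab
  | aacbbbc => cbbbc => cbbc => cbc => cc => b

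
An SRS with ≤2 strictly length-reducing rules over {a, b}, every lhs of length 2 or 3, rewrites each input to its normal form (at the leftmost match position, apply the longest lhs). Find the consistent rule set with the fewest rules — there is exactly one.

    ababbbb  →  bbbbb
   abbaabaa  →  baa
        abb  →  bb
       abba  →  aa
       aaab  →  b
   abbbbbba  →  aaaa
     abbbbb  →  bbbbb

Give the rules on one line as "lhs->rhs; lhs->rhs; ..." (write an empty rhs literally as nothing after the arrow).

  | ababbbb => babbbb => bbbbb
  | abbaabaa => bbaabaa => aaabaa => aabaa => abaa => baa
  | abb => bb
  | abba => bba => aa

ab->b; bba->aa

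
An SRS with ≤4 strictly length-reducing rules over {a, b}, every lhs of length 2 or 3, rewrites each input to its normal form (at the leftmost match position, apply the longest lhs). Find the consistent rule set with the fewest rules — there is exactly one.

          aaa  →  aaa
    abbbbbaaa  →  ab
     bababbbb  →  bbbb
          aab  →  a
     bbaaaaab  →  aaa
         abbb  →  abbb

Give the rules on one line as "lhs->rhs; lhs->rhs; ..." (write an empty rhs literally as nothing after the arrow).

aab->a; ba->b; bba->

  | aaa
  | abbbbbaaa => abbbaa => aba => ab
  | bababbbb => bbabbbb => bbbb
  | aab => a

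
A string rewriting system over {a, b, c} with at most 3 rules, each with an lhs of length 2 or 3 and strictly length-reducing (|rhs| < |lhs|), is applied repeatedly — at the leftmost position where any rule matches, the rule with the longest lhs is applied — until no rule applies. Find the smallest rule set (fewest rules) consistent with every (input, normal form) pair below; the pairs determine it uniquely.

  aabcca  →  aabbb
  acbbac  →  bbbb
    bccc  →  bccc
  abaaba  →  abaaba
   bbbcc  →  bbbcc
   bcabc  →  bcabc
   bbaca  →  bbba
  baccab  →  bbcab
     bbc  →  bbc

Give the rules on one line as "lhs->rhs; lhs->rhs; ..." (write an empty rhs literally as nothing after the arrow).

  | aabcca => aabbb
  | acbbac => bbbac => bbbb
  | bccc
  | abaaba

ac->b; cca->bb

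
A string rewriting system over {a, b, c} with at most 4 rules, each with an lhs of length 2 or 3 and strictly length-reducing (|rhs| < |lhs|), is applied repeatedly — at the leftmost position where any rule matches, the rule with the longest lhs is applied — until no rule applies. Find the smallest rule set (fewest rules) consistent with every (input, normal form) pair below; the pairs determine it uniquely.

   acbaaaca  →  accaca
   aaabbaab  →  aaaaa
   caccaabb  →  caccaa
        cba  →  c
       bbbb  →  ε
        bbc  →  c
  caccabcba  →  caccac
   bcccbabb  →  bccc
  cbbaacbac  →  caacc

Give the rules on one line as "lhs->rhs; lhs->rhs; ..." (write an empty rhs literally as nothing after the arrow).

ab->a; ba->; baa->c; bb->

  | acbaaaca => accaca
  | aaabbaab => aaabaab => aaaaab => aaaaa
  | caccaabb => caccaab => caccaa
  | cba => c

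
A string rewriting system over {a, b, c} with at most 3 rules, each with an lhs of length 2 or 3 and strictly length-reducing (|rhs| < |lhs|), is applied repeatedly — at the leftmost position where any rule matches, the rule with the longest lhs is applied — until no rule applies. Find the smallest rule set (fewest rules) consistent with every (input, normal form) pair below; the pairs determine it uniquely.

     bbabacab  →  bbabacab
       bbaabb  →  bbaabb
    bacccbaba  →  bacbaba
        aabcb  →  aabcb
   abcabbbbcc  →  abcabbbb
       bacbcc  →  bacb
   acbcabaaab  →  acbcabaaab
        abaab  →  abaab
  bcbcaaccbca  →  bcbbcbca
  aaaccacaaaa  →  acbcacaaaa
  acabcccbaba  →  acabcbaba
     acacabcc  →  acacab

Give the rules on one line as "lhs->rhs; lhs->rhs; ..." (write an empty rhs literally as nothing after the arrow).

  | bbabacab
  | bbaabb
  | bacccbaba => bacbaba
  | aabcb

aac->cb; cc->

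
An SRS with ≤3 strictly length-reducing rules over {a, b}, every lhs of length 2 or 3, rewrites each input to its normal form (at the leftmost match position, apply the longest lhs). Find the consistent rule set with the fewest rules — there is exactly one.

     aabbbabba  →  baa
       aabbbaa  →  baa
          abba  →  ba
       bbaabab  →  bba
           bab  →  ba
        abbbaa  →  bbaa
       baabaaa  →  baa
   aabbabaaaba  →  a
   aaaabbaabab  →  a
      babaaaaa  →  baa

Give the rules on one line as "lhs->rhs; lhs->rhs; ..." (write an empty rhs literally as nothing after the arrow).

  | aabbbabba => abbabba => babba => baba => baa
  | aabbbaa => abbaa => baa
  | abba => ba
  | bbaabab => bbaab => bba

aaa->a; ab->; bab->ba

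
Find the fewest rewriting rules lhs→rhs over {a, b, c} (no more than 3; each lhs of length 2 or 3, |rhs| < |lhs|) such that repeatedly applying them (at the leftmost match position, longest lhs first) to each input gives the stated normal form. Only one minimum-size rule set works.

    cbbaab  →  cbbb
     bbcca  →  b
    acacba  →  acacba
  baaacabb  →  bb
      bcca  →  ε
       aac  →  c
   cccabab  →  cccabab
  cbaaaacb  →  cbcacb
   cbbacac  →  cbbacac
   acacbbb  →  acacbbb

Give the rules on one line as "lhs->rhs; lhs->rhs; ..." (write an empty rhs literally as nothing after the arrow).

  | cbbaab => cbbb
  | bbcca => baa => b
  | acacba
  | baaacabb => bccabb => aabb => bb

aa->; aaa->c; bcc->a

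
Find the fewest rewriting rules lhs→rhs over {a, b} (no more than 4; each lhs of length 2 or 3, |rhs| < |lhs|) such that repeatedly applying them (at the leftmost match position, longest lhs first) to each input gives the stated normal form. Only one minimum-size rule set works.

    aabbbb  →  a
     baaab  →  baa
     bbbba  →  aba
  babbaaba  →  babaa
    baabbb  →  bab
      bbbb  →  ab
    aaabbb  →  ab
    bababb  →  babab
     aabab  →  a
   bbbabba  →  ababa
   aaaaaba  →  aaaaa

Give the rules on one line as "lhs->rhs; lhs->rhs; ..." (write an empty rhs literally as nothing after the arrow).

  | aabbbb => abbb => aab => a
  | baaab => baa
  | bbbba => abba => aba
  | babbaaba => babaaba => babaa

aab->a; bb->b; bbb->ab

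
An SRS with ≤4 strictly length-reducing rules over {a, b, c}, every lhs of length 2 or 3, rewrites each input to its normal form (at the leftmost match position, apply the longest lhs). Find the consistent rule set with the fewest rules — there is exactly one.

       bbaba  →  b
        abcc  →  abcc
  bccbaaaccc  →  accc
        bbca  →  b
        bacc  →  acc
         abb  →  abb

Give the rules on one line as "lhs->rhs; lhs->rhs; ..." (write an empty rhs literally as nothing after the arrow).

ba->; bac->ac; ca->a

  | bbaba => bba => b
  | abcc
  | bccbaaaccc => bccaaccc => bcaaccc => baaccc => accc
  | bbca => bba => b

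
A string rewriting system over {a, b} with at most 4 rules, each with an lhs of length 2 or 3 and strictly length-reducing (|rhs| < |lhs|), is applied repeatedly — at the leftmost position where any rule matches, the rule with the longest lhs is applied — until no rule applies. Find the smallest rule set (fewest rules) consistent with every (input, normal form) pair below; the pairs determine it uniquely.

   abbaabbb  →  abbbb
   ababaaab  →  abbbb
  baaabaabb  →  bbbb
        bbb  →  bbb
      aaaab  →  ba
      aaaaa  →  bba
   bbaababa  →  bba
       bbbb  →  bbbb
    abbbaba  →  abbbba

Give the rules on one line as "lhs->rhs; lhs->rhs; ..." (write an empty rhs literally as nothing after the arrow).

aa->a; aaa->ba; aab->a; bab->bb

  | abbaabbb => abbabb => abbbb
  | ababaaab => abbaaab => abbbab => abbbb
  | baaabaabb => bbabaabb => bbbaabb => bbbab => bbbb
  | bbb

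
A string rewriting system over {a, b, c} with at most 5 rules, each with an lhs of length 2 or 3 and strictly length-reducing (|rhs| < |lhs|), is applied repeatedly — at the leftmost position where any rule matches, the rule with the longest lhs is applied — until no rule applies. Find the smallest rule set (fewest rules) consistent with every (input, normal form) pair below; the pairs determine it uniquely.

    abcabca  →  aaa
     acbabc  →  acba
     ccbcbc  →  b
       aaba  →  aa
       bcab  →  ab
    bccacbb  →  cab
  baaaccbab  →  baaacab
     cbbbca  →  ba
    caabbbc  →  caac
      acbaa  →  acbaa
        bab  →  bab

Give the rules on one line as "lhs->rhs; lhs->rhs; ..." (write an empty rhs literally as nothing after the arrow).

  | abcabca => aabca => aaa
  | acbabc => acba
  | ccbcbc => bbcbc => ccbc => bbc => cc => b
  | aaba => aa

aba->a; bb->c; bc->; cc->b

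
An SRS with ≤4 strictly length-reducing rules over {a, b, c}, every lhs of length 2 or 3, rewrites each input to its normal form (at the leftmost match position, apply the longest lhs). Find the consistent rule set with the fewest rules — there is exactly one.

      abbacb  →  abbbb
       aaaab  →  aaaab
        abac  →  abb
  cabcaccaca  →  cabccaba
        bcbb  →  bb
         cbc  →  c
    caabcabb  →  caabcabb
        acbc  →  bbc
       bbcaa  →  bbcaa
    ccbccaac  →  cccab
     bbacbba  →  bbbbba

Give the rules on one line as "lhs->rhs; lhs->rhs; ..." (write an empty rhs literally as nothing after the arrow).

ac->b; acc->ca; cb->

  | abbacb => abbbb
  | aaaab
  | abac => abb
  | cabcaccaca => cabccaaca => cabccaba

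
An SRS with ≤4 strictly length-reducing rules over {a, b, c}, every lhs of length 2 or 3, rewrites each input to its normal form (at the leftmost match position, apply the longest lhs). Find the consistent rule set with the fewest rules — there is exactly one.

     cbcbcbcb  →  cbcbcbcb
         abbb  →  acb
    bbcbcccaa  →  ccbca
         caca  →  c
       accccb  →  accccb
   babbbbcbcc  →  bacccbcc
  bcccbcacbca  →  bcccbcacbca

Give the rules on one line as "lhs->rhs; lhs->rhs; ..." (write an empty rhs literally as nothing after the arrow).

  | cbcbcbcb
  | abbb => acb
  | bbcbcccaa => ccbcccaa => ccbca
  | caca => c

aca->; bb->c; cca->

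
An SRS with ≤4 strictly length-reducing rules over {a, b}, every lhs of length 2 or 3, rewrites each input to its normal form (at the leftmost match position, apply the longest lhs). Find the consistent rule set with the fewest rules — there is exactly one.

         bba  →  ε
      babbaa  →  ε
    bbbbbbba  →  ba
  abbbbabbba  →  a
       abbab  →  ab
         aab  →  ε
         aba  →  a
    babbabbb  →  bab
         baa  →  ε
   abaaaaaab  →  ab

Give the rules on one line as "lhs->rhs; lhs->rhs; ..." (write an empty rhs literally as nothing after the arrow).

  | bba => ε
  | babbaa => baa => bb => ε
  | bbbbbbba => bbbbba => bbba => ba
  | abbbbabbba => abbabbba => abbba => aba => a

aa->b; aba->a; bb->; bba->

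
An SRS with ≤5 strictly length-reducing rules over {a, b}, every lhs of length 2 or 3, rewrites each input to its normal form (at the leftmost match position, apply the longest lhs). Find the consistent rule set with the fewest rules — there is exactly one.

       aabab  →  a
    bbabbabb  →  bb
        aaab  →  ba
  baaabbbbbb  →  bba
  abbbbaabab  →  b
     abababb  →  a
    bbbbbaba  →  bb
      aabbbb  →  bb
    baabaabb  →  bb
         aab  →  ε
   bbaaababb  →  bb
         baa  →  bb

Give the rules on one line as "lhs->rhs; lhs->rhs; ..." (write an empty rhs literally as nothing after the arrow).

  | aabab => ab => a
  | bbabbabb => bbababb => bbaabb => bbb => bb
  | aaab => bab => ba
  | baaabbbbbb => bbabbbbbb => bbabbbbb => bbabbbb => bbabbb => bbabb => bbab => bba

aa->b; aab->; ab->a; bbb->bb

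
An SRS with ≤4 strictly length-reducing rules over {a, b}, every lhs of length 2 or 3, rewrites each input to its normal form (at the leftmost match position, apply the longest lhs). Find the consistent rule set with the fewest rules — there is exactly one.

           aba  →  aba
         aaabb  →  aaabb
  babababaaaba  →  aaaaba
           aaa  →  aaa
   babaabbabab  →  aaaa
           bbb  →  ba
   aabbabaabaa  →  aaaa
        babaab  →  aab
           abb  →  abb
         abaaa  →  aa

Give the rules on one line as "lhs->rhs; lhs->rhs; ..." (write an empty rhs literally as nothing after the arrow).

  | aba
  | aaabb
  | babababaaaba => ababaaaba => aaaaba
  | aaa

baa->; bab->; bba->aa; bbb->ba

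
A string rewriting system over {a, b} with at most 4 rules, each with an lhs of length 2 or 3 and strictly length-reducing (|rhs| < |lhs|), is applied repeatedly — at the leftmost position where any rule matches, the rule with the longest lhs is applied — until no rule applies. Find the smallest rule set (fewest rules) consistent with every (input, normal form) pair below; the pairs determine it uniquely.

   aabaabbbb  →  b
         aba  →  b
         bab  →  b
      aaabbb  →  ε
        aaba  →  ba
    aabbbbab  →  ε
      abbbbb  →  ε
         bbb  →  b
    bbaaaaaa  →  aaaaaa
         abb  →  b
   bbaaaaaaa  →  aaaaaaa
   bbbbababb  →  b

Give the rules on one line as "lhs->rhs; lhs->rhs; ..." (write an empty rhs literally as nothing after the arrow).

aab->b; ab->; aba->b; bb->

  | aabaabbbb => baabbbb => bbbbb => bbb => b
  | aba => b
  | bab => b
  | aaabbb => abbb => bb => ε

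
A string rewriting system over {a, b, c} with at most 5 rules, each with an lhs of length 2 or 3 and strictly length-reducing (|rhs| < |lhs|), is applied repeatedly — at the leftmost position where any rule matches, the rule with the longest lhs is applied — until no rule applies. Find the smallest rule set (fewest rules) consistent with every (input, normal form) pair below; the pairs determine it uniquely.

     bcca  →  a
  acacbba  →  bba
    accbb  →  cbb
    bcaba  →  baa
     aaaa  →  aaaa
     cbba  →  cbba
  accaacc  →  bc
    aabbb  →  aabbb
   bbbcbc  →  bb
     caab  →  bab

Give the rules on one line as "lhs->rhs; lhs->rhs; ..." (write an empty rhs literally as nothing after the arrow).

  | bcca => bcb => a
  | acacbba => acbba => bba
  | accbb => cbb
  | bcaba => baa

ac->; bcb->a; ca->b; cab->a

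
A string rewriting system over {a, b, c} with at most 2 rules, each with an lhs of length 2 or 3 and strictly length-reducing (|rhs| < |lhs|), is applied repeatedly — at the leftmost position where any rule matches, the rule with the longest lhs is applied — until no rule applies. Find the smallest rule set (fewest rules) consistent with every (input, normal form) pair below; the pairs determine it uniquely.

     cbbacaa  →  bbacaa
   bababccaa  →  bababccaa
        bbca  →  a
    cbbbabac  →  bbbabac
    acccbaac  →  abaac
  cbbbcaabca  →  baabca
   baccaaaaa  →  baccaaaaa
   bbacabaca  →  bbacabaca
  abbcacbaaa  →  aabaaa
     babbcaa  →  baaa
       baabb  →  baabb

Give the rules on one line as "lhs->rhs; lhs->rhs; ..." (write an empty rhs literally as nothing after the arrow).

  | cbbacaa => bbacaa
  | bababccaa
  | bbca => a
  | cbbbabac => bbbabac

bbc->; cb->b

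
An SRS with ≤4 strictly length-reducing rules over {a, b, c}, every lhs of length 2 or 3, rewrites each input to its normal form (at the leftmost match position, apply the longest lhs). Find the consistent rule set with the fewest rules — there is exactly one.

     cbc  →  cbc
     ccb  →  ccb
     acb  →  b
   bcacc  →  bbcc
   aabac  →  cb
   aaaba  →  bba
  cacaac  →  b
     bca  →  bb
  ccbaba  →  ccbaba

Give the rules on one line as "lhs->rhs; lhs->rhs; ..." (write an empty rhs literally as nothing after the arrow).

aa->c; ac->; ca->b; caa->a

  | cbc
  | ccb
  | acb => b
  | bcacc => bbcc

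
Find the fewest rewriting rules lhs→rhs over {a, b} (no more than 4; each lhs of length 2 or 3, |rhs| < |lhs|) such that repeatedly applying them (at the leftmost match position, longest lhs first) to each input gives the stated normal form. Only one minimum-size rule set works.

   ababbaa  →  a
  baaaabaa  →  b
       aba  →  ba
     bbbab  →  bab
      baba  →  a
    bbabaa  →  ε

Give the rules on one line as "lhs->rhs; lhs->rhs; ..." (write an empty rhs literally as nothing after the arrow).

  | ababbaa => babbaa => baaa => bba => a
  | baaaabaa => bbaabaa => aabaa => bbaa => aa => b
  | aba => ba
  | bbbab => bab

aa->b; aba->ba; bb->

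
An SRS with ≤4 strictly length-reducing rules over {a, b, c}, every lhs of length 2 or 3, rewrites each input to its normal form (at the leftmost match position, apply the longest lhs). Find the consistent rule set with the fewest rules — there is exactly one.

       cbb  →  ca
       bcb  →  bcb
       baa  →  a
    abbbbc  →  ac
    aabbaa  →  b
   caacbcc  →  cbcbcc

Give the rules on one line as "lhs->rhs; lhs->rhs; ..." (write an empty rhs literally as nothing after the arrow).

  | cbb => ca
  | bcb
  | baa => bb => a
  | abbbbc => aabbc => bbbc => abc => ac

aa->b; abc->ac; bb->a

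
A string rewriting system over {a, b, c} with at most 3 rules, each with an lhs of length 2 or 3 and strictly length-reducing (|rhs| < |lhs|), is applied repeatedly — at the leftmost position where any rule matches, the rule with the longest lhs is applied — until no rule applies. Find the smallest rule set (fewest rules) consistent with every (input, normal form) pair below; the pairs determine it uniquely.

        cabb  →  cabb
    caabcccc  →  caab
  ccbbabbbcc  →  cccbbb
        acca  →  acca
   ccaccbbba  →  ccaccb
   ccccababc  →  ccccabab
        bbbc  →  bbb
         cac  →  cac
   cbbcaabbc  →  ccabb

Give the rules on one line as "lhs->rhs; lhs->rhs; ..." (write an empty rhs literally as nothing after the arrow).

  | cabb
  | caabcccc => caabccc => caabcc => caabc => caab
  | ccbbabbbcc => cccbbbcc => cccbbbc => cccbbb
  | acca

bba->c; bc->b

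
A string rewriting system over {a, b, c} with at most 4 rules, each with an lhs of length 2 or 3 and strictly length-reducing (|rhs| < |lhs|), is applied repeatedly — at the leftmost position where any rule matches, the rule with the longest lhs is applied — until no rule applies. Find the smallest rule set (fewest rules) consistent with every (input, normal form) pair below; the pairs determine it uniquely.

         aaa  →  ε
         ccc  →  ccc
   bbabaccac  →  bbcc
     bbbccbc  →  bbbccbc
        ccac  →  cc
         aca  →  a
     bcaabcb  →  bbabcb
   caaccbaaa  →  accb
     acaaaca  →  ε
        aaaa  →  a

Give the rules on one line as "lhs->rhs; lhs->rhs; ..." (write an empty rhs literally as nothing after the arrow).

aaa->; aba->; bca->bb; ca->

  | aaa => ε
  | ccc
  | bbabaccac => bbccac => bbcc
  | bbbccbc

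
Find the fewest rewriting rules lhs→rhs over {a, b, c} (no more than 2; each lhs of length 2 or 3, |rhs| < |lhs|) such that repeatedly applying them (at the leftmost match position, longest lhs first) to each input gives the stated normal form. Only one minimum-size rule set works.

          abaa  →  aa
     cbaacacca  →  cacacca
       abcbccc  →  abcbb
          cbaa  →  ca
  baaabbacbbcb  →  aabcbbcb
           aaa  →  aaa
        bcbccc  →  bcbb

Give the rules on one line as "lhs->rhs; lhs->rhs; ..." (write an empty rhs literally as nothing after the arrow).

ba->; ccc->b

  | abaa => aa
  | cbaacacca => cacacca
  | abcbccc => abcbb
  | cbaa => ca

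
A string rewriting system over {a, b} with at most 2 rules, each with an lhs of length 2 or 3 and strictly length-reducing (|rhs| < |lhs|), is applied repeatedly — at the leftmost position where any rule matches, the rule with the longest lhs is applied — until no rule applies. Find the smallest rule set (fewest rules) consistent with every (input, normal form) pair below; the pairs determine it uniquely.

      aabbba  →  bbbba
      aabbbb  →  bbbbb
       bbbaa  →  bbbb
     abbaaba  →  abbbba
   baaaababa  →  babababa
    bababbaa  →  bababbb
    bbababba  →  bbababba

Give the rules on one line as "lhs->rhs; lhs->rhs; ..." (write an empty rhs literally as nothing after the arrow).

aa->b; aaa->ab

  | aabbba => bbbba
  | aabbbb => bbbbb
  | bbbaa => bbbb
  | abbaaba => abbbba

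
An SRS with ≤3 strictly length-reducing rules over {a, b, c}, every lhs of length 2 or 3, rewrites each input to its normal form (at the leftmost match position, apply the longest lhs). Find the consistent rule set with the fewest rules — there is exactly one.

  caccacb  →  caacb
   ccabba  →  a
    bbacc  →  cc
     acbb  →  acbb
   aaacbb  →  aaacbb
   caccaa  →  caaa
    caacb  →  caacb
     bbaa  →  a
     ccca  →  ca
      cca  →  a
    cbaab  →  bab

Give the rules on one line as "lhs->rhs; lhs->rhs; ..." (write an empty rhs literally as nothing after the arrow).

bba->; cba->b; cca->a

  | caccacb => caacb
  | ccabba => abba => a
  | bbacc => cc
  | acbb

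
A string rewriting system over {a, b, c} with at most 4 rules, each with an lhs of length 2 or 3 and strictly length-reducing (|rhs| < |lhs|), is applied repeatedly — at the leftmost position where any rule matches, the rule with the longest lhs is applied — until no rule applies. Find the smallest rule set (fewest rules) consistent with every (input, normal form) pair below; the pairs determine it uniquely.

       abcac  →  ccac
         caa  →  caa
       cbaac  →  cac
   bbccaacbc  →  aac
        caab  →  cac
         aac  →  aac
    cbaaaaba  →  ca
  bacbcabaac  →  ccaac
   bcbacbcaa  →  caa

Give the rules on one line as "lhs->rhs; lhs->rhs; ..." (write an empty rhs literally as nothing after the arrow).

ab->c; aca->; ba->; bc->

  | abcac => ccac
  | caa
  | cbaac => cac
  | bbccaacbc => bcaacbc => aacbc => aac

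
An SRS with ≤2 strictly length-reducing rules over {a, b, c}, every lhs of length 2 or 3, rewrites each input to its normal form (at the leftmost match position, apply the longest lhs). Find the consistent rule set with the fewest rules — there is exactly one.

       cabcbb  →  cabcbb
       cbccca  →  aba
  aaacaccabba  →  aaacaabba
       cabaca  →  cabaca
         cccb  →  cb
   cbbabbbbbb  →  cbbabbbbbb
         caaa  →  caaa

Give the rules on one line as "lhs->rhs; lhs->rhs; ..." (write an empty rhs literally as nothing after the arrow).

  | cabcbb
  | cbccca => abcca => aba
  | aaacaccabba => aaacaabba
  | cabaca

cbc->ab; cc->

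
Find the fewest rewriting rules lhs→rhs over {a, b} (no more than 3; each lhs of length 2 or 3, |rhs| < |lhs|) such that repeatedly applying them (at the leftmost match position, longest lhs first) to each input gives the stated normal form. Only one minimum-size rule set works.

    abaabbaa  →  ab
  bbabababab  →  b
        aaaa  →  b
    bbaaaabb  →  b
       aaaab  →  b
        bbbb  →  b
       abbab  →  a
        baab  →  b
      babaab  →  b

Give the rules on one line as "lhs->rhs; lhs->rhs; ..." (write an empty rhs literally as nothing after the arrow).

aa->b; bab->; bb->b

  | abaabbaa => abbbbaa => abbbaa => abbaa => abaa => abb => ab
  | bbabababab => babababab => ababab => aab => bb => b
  | aaaa => baa => bb => b
  | bbaaaabb => baaaabb => bbaabb => baabb => bbbb => bbb => bb => b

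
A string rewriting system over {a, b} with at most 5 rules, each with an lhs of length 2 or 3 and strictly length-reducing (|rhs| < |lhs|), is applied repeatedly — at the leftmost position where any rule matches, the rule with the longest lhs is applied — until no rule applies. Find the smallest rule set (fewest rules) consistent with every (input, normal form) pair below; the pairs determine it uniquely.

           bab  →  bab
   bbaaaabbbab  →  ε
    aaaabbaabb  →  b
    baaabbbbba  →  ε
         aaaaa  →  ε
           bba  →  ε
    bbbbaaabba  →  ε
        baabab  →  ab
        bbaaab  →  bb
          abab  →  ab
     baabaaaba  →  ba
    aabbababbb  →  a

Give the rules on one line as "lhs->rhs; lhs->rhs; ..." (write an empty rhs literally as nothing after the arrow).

  | bab
  | bbaaaabbbab => aaabbbab => babbbab => baab => bbb => ε
  | aaaabbaabb => baabbaabb => bbbbaabb => baabb => bbbb => b
  | baaabbbbba => bbabbbbba => bbbbba => bba => ε

aa->b; aba->a; bba->; bbb->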